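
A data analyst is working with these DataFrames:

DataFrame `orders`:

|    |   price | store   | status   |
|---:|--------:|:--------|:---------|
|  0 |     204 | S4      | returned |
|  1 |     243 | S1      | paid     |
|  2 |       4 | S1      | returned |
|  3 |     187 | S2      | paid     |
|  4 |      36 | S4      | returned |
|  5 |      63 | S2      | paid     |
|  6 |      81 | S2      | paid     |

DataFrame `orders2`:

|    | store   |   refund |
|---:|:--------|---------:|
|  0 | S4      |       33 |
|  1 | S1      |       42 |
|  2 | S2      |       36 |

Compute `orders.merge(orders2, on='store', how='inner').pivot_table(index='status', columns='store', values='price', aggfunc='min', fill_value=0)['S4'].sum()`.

36

merge on 'store' (how='inner') → 7 rows:
   price store    status  refund
0    204    S4  returned      33
1    243    S1      paid      42
2      4    S1  returned      42
3    187    S2      paid      36
4     36    S4  returned      33
5     63    S2      paid      36
6     81    S2      paid      36
pivot: rows=status, cols=store, min(price):
store      S1  S2  S4
status               
paid      243  63   0
returned    4   0  36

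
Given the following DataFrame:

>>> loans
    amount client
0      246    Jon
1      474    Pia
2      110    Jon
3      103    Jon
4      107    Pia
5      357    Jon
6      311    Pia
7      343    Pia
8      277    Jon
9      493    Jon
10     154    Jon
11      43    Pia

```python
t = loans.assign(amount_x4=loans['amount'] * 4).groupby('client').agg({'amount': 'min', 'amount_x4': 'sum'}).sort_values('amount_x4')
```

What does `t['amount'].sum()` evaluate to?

add column amount_x4 = loans['amount'] * 4:
    amount client  amount_x4
0      246    Jon        984
1      474    Pia       1896
2      110    Jon        440
3      103    Jon        412
4      107    Pia        428
5      357    Jon       1428
6      311    Pia       1244
7      343    Pia       1372
8      277    Jon       1108
9      493    Jon       1972
10     154    Jon        616
11      43    Pia        172
group by client: min(amount), sum(amount_x4):
        amount  amount_x4
client                   
Jon        103       6960
Pia         43       5112
sort by amount_x4:
        amount  amount_x4
client                   
Pia         43       5112
Jon        103       6960

146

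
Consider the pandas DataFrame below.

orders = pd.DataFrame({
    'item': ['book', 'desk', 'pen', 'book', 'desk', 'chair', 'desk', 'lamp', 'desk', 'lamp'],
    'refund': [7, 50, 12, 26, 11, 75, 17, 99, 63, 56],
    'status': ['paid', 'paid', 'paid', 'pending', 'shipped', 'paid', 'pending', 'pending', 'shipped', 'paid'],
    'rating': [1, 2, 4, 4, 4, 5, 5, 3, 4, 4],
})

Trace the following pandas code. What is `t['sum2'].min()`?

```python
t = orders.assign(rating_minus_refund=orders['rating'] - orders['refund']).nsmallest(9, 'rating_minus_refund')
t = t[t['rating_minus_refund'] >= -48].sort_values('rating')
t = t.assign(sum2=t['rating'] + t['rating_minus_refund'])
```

add column rating_minus_refund = orders['rating'] - orders['refund']:
    item  refund   status  rating  rating_minus_refund
0   book       7     paid       1                   -6
1   desk      50     paid       2                  -48
2    pen      12     paid       4                   -8
3   book      26  pending       4                  -22
4   desk      11  shipped       4                   -7
5  chair      75     paid       5                  -70
6   desk      17  pending       5                  -12
7   lamp      99  pending       3                  -96
8   desk      63  shipped       4                  -59
9   lamp      56     paid       4                  -52
take 9 rows with smallest rating_minus_refund:
    item  refund   status  rating  rating_minus_refund
7   lamp      99  pending       3                  -96
5  chair      75     paid       5                  -70
8   desk      63  shipped       4                  -59
9   lamp      56     paid       4                  -52
1   desk      50     paid       2                  -48
3   book      26  pending       4                  -22
6   desk      17  pending       5                  -12
2    pen      12     paid       4                   -8
4   desk      11  shipped       4                   -7
filter rows where rating_minus_refund >= -48:
   item  refund   status  rating  rating_minus_refund
1  desk      50     paid       2                  -48
3  book      26  pending       4                  -22
6  desk      17  pending       5                  -12
2   pen      12     paid       4                   -8
4  desk      11  shipped       4                   -7
sort by rating:
   item  refund   status  rating  rating_minus_refund
1  desk      50     paid       2                  -48
3  book      26  pending       4                  -22
2   pen      12     paid       4                   -8
4  desk      11  shipped       4                   -7
6  desk      17  pending       5                  -12
add column sum2 = t['rating'] + t['rating_minus_refund']:
   item  refund   status  rating  rating_minus_refund  sum2
1  desk      50     paid       2                  -48   -46
3  book      26  pending       4                  -22   -18
2   pen      12     paid       4                   -8    -4
4  desk      11  shipped       4                   -7    -3
6  desk      17  pending       5                  -12    -7
The min of column 'sum2' is -46.

-46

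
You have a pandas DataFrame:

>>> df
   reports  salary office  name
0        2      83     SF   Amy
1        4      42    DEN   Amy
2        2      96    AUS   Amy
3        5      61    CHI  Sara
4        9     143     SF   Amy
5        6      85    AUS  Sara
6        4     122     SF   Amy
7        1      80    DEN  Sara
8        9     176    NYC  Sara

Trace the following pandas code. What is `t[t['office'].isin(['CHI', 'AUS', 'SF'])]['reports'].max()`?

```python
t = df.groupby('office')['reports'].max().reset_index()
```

9

group by office, max of reports:
office
AUS    6
CHI    5
DEN    4
NYC    9
SF     9
Name: reports, dtype: int64
reset_index():
  office  reports
0    AUS        6
1    CHI        5
2    DEN        4
3    NYC        9
4     SF        9
filter rows where office in ['CHI', 'AUS', 'SF']:
  office  reports
0    AUS        6
1    CHI        5
4     SF        9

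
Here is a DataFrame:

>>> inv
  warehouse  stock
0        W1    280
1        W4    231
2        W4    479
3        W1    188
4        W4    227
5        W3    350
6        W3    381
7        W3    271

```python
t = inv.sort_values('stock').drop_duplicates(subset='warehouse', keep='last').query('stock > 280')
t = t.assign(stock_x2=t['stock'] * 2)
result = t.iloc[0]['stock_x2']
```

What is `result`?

sort by stock:
  warehouse  stock
3        W1    188
4        W4    227
1        W4    231
7        W3    271
0        W1    280
5        W3    350
6        W3    381
2        W4    479
drop duplicate warehouse (keep=last):
  warehouse  stock
0        W1    280
6        W3    381
2        W4    479
filter rows where stock > 280:
  warehouse  stock
6        W3    381
2        W4    479
add column stock_x2 = t['stock'] * 2:
  warehouse  stock  stock_x2
6        W3    381       762
2        W4    479       958
Finally, value at position 0, column 'stock_x2' = 762.

762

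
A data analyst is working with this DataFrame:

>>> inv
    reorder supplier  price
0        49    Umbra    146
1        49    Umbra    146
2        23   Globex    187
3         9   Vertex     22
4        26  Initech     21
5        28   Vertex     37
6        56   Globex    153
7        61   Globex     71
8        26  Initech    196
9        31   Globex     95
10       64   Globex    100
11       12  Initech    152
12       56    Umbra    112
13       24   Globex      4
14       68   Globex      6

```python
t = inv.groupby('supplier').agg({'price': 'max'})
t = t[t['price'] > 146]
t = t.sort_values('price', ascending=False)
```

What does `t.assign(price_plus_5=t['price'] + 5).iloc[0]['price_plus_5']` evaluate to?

201

group by supplier, max of price:
          price
supplier       
Globex      187
Initech     196
Umbra       146
Vertex       37
filter rows where price > 146:
          price
supplier       
Globex      187
Initech     196
sort by price descending:
          price
supplier       
Initech     196
Globex      187
add column price_plus_5 = t['price'] + 5:
          price  price_plus_5
supplier                     
Initech     196           201
Globex      187           192
value at position 0, column 'price_plus_5' → 201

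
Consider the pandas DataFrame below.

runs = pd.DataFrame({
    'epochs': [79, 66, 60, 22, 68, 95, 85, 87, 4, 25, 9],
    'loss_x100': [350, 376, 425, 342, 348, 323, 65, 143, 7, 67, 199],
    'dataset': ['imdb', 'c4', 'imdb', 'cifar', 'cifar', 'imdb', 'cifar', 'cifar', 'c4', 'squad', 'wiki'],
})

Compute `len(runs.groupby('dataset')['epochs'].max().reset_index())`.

group by dataset, max of epochs:
dataset
c4       66
cifar    87
imdb     95
squad    25
wiki      9
Name: epochs, dtype: int64
reset_index():
  dataset  epochs
0      c4      66
1   cifar      87
2    imdb      95
3   squad      25
4    wiki       9
Reading off the number of rows, we get 5.

5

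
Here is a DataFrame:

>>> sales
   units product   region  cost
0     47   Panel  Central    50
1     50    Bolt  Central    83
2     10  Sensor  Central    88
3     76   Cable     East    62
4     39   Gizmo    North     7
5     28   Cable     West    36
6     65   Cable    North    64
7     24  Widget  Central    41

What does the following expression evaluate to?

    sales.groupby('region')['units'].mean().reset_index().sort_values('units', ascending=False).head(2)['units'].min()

52.0

group by region, mean of units:
region
Central    32.75
East       76.00
North      52.00
West       28.00
Name: units, dtype: float64
reset_index():
    region  units
0  Central  32.75
1     East  76.00
2    North  52.00
3     West  28.00
sort by units descending:
    region  units
1     East  76.00
2    North  52.00
0  Central  32.75
3     West  28.00
take first 2 rows:
  region  units
1   East   76.0
2  North   52.0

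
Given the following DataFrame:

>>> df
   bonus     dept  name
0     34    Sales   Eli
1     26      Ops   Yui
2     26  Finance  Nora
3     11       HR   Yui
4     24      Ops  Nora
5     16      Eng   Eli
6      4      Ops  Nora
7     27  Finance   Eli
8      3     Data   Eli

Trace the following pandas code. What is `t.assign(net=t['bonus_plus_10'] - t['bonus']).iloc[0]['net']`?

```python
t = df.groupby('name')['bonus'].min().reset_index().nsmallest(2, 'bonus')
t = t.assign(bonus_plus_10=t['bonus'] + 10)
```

10

group by name, min of bonus:
name
Eli      3
Nora     4
Yui     11
Name: bonus, dtype: int64
reset_index():
   name  bonus
0   Eli      3
1  Nora      4
2   Yui     11
take 2 rows with smallest bonus:
   name  bonus
0   Eli      3
1  Nora      4
add column bonus_plus_10 = t['bonus'] + 10:
   name  bonus  bonus_plus_10
0   Eli      3             13
1  Nora      4             14
add column net = t['bonus_plus_10'] - t['bonus']:
   name  bonus  bonus_plus_10  net
0   Eli      3             13   10
1  Nora      4             14   10
Taking the value at position 0, column 'net' gives 10.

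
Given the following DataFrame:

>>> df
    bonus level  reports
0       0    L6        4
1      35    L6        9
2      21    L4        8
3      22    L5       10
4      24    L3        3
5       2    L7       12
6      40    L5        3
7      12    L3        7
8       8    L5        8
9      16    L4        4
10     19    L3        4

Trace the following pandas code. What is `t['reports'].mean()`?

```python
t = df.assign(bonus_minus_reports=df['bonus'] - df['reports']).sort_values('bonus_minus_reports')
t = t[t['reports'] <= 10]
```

6.0

add column bonus_minus_reports = df['bonus'] - df['reports']:
    bonus level  reports  bonus_minus_reports
0       0    L6        4                   -4
1      35    L6        9                   26
2      21    L4        8                   13
3      22    L5       10                   12
4      24    L3        3                   21
5       2    L7       12                  -10
6      40    L5        3                   37
7      12    L3        7                    5
8       8    L5        8                    0
9      16    L4        4                   12
10     19    L3        4                   15
sort by bonus_minus_reports:
    bonus level  reports  bonus_minus_reports
5       2    L7       12                  -10
0       0    L6        4                   -4
8       8    L5        8                    0
7      12    L3        7                    5
3      22    L5       10                   12
9      16    L4        4                   12
2      21    L4        8                   13
10     19    L3        4                   15
4      24    L3        3                   21
1      35    L6        9                   26
6      40    L5        3                   37
filter rows where reports <= 10:
    bonus level  reports  bonus_minus_reports
0       0    L6        4                   -4
8       8    L5        8                    0
7      12    L3        7                    5
3      22    L5       10                   12
9      16    L4        4                   12
2      21    L4        8                   13
10     19    L3        4                   15
4      24    L3        3                   21
1      35    L6        9                   26
6      40    L5        3                   37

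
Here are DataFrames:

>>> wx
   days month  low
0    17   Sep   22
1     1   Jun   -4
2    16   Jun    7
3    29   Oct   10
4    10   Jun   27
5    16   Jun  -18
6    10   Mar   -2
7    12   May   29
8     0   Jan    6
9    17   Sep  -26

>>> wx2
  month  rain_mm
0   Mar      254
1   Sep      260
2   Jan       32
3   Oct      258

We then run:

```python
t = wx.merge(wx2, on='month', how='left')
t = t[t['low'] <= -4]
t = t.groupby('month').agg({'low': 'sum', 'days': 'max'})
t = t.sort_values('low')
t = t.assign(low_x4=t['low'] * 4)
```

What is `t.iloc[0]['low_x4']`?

merge on 'month' (how='left') → 10 rows:
   days month  low  rain_mm
0    17   Sep   22    260.0
1     1   Jun   -4      NaN
2    16   Jun    7      NaN
3    29   Oct   10    258.0
4    10   Jun   27      NaN
5    16   Jun  -18      NaN
6    10   Mar   -2    254.0
7    12   May   29      NaN
8     0   Jan    6     32.0
9    17   Sep  -26    260.0
filter rows where low <= -4:
   days month  low  rain_mm
1     1   Jun   -4      NaN
5    16   Jun  -18      NaN
9    17   Sep  -26    260.0
group by month: sum(low), max(days):
       low  days
month           
Jun    -22    16
Sep    -26    17
sort by low:
       low  days
month           
Sep    -26    17
Jun    -22    16
add column low_x4 = t['low'] * 4:
       low  days  low_x4
month                   
Sep    -26    17    -104
Jun    -22    16     -88
value at position 0, column 'low_x4' → -104

-104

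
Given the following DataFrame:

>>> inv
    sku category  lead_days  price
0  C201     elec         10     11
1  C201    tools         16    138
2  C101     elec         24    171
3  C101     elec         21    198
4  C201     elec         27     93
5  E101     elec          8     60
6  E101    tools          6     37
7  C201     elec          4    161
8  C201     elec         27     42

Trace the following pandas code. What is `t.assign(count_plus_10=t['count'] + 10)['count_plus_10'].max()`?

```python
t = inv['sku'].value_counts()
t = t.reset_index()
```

15

value_counts of sku:
sku
C201    5
C101    2
E101    2
Name: count, dtype: int64
reset_index():
    sku  count
0  C201      5
1  C101      2
2  E101      2
add column count_plus_10 = t['count'] + 10:
    sku  count  count_plus_10
0  C201      5             15
1  C101      2             12
2  E101      2             12
Then the max of column 'count_plus_10': 15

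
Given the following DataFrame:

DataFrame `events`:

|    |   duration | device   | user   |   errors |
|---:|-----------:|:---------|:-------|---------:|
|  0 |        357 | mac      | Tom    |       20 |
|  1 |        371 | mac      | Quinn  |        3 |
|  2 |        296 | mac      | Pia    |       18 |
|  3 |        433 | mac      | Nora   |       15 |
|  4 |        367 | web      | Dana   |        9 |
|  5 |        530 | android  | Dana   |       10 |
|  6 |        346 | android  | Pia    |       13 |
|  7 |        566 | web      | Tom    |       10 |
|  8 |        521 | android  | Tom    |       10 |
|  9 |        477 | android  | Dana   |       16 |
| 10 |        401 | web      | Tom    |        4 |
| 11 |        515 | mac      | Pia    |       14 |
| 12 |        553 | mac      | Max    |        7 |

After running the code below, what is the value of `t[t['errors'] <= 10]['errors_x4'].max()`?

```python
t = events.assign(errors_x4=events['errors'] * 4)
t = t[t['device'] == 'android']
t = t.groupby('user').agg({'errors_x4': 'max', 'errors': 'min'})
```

add column errors_x4 = events['errors'] * 4:
    duration   device   user  errors  errors_x4
0        357      mac    Tom      20         80
1        371      mac  Quinn       3         12
2        296      mac    Pia      18         72
3        433      mac   Nora      15         60
4        367      web   Dana       9         36
5        530  android   Dana      10         40
6        346  android    Pia      13         52
7        566      web    Tom      10         40
8        521  android    Tom      10         40
9        477  android   Dana      16         64
10       401      web    Tom       4         16
11       515      mac    Pia      14         56
12       553      mac    Max       7         28
filter rows where device == 'android':
   duration   device  user  errors  errors_x4
5       530  android  Dana      10         40
6       346  android   Pia      13         52
8       521  android   Tom      10         40
9       477  android  Dana      16         64
group by user: max(errors_x4), min(errors):
      errors_x4  errors
user                   
Dana         64      10
Pia          52      13
Tom          40      10
filter rows where errors <= 10:
      errors_x4  errors
user                   
Dana         64      10
Tom          40      10
Taking the max of column 'errors_x4' gives 64.

64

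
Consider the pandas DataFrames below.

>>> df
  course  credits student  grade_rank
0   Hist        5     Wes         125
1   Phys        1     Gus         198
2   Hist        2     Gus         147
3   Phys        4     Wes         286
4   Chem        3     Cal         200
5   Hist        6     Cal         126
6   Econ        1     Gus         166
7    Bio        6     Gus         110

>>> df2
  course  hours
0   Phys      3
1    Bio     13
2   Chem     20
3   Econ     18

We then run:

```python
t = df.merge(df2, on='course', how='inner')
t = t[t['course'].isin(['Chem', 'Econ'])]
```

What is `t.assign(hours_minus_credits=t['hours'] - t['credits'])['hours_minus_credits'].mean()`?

merge on 'course' (how='inner') → 5 rows:
  course  credits student  grade_rank  hours
0   Phys        1     Gus         198      3
1   Phys        4     Wes         286      3
2   Chem        3     Cal         200     20
3   Econ        1     Gus         166     18
4    Bio        6     Gus         110     13
filter rows where course in ['Chem', 'Econ']:
  course  credits student  grade_rank  hours
2   Chem        3     Cal         200     20
3   Econ        1     Gus         166     18
add column hours_minus_credits = t['hours'] - t['credits']:
  course  credits student  grade_rank  hours  hours_minus_credits
2   Chem        3     Cal         200     20                   17
3   Econ        1     Gus         166     18                   17
Finally, mean of column 'hours_minus_credits' = 17.0.

17.0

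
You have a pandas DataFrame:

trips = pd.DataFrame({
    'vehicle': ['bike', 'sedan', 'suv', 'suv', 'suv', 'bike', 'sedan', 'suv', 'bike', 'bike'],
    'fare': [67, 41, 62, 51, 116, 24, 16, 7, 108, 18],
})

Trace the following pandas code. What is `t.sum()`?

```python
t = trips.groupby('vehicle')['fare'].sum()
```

group by vehicle, sum of fare:
vehicle
bike     217
sedan     57
suv      236
Name: fare, dtype: int64
Reading off the sum of the resulting series, we get 510.

510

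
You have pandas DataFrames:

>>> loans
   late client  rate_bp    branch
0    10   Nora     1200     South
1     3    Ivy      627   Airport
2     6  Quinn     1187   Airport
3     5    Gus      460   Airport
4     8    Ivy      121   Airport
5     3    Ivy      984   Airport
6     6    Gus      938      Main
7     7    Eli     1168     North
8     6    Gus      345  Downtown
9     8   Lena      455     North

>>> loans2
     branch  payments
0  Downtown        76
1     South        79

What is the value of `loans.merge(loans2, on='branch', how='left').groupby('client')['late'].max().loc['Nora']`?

merge on 'branch' (how='left') → 10 rows:
   late client  rate_bp    branch  payments
0    10   Nora     1200     South      79.0
1     3    Ivy      627   Airport       NaN
2     6  Quinn     1187   Airport       NaN
3     5    Gus      460   Airport       NaN
4     8    Ivy      121   Airport       NaN
5     3    Ivy      984   Airport       NaN
6     6    Gus      938      Main       NaN
7     7    Eli     1168     North       NaN
8     6    Gus      345  Downtown      76.0
9     8   Lena      455     North       NaN
group by client, max of late:
client
Eli       7
Gus       6
Ivy       8
Lena      8
Nora     10
Quinn     6
Name: late, dtype: int64
Taking the value at index 'Nora' gives 10.

10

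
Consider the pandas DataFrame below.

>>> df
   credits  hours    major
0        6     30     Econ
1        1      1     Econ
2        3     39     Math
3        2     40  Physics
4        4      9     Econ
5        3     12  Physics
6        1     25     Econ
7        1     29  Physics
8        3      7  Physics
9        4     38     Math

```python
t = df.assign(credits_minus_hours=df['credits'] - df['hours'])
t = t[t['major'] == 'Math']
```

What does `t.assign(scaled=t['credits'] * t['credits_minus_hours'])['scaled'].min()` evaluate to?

add column credits_minus_hours = df['credits'] - df['hours']:
   credits  hours    major  credits_minus_hours
0        6     30     Econ                  -24
1        1      1     Econ                    0
2        3     39     Math                  -36
3        2     40  Physics                  -38
4        4      9     Econ                   -5
5        3     12  Physics                   -9
6        1     25     Econ                  -24
7        1     29  Physics                  -28
8        3      7  Physics                   -4
9        4     38     Math                  -34
filter rows where major == 'Math':
   credits  hours major  credits_minus_hours
2        3     39  Math                  -36
9        4     38  Math                  -34
add column scaled = t['credits'] * t['credits_minus_hours']:
   credits  hours major  credits_minus_hours  scaled
2        3     39  Math                  -36    -108
9        4     38  Math                  -34    -136
Finally, min of column 'scaled' = -136.

-136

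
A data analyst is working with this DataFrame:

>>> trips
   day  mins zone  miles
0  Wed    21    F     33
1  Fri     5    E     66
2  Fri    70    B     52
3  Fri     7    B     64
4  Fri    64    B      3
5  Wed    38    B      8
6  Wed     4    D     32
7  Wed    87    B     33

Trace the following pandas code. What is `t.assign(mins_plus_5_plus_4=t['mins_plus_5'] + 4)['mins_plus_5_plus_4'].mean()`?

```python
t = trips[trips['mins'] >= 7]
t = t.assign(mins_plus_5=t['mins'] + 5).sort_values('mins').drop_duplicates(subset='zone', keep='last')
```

63.0

filter rows where mins >= 7:
   day  mins zone  miles
0  Wed    21    F     33
2  Fri    70    B     52
3  Fri     7    B     64
4  Fri    64    B      3
5  Wed    38    B      8
7  Wed    87    B     33
add column mins_plus_5 = t['mins'] + 5:
   day  mins zone  miles  mins_plus_5
0  Wed    21    F     33           26
2  Fri    70    B     52           75
3  Fri     7    B     64           12
4  Fri    64    B      3           69
5  Wed    38    B      8           43
7  Wed    87    B     33           92
sort by mins:
   day  mins zone  miles  mins_plus_5
3  Fri     7    B     64           12
0  Wed    21    F     33           26
5  Wed    38    B      8           43
4  Fri    64    B      3           69
2  Fri    70    B     52           75
7  Wed    87    B     33           92
drop duplicate zone (keep=last):
   day  mins zone  miles  mins_plus_5
0  Wed    21    F     33           26
7  Wed    87    B     33           92
add column mins_plus_5_plus_4 = t['mins_plus_5'] + 4:
   day  mins zone  miles  mins_plus_5  mins_plus_5_plus_4
0  Wed    21    F     33           26                  30
7  Wed    87    B     33           92                  96
So mean() = 63.0.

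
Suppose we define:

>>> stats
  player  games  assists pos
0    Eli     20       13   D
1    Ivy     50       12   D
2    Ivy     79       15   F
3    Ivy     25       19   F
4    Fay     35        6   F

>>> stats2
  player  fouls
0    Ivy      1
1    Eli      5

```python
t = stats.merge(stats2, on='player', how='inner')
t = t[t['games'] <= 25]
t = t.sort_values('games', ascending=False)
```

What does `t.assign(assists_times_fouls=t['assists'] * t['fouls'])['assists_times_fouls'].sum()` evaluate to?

84

merge on 'player' (how='inner') → 4 rows:
  player  games  assists pos  fouls
0    Eli     20       13   D      5
1    Ivy     50       12   D      1
2    Ivy     79       15   F      1
3    Ivy     25       19   F      1
filter rows where games <= 25:
  player  games  assists pos  fouls
0    Eli     20       13   D      5
3    Ivy     25       19   F      1
sort by games descending:
  player  games  assists pos  fouls
3    Ivy     25       19   F      1
0    Eli     20       13   D      5
add column assists_times_fouls = t['assists'] * t['fouls']:
  player  games  assists pos  fouls  assists_times_fouls
3    Ivy     25       19   F      1                   19
0    Eli     20       13   D      5                   65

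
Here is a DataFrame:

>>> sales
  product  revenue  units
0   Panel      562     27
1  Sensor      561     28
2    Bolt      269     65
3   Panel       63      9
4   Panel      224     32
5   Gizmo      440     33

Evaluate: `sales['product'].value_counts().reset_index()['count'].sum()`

value_counts of product:
product
Panel     3
Sensor    1
Bolt      1
Gizmo     1
Name: count, dtype: int64
reset_index():
  product  count
0   Panel      3
1  Sensor      1
2    Bolt      1
3   Gizmo      1
So sum() = 6.

6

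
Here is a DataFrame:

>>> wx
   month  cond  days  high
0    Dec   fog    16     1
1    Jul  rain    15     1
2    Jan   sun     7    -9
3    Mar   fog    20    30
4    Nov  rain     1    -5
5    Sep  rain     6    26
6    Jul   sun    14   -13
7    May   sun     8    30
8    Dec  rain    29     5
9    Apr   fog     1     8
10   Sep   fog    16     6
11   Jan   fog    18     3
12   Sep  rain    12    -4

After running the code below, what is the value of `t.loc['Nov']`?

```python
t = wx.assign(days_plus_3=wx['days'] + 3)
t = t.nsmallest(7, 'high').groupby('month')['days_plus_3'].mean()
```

4.0

add column days_plus_3 = wx['days'] + 3:
   month  cond  days  high  days_plus_3
0    Dec   fog    16     1           19
1    Jul  rain    15     1           18
2    Jan   sun     7    -9           10
3    Mar   fog    20    30           23
4    Nov  rain     1    -5            4
5    Sep  rain     6    26            9
6    Jul   sun    14   -13           17
7    May   sun     8    30           11
8    Dec  rain    29     5           32
9    Apr   fog     1     8            4
10   Sep   fog    16     6           19
11   Jan   fog    18     3           21
12   Sep  rain    12    -4           15
take 7 rows with smallest high:
   month  cond  days  high  days_plus_3
6    Jul   sun    14   -13           17
2    Jan   sun     7    -9           10
4    Nov  rain     1    -5            4
12   Sep  rain    12    -4           15
0    Dec   fog    16     1           19
1    Jul  rain    15     1           18
11   Jan   fog    18     3           21
group by month, mean of days_plus_3:
month
Dec    19.0
Jan    15.5
Jul    17.5
Nov     4.0
Sep    15.0
Name: days_plus_3, dtype: float64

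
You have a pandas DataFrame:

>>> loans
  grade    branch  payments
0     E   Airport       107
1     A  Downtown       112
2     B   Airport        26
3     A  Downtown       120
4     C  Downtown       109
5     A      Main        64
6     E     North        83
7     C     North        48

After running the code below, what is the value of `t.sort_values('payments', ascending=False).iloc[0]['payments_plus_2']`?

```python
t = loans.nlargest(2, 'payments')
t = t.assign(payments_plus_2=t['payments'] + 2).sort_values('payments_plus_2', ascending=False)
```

122

take 2 rows with largest payments:
  grade    branch  payments
3     A  Downtown       120
1     A  Downtown       112
add column payments_plus_2 = t['payments'] + 2:
  grade    branch  payments  payments_plus_2
3     A  Downtown       120              122
1     A  Downtown       112              114
sort by payments_plus_2 descending:
  grade    branch  payments  payments_plus_2
3     A  Downtown       120              122
1     A  Downtown       112              114
sort by payments descending:
  grade    branch  payments  payments_plus_2
3     A  Downtown       120              122
1     A  Downtown       112              114
So iloc[0]['payments_plus_2'] = 122.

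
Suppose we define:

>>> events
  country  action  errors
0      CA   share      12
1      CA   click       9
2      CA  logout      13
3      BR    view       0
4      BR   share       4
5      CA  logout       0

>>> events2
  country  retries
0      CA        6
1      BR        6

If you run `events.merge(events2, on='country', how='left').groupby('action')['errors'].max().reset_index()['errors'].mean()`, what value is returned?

8.5

merge on 'country' (how='left') → 6 rows:
  country  action  errors  retries
0      CA   share      12        6
1      CA   click       9        6
2      CA  logout      13        6
3      BR    view       0        6
4      BR   share       4        6
5      CA  logout       0        6
group by action, max of errors:
action
click      9
logout    13
share     12
view       0
Name: errors, dtype: int64
reset_index():
   action  errors
0   click       9
1  logout      13
2   share      12
3    view       0
The mean of column 'errors' is 8.5.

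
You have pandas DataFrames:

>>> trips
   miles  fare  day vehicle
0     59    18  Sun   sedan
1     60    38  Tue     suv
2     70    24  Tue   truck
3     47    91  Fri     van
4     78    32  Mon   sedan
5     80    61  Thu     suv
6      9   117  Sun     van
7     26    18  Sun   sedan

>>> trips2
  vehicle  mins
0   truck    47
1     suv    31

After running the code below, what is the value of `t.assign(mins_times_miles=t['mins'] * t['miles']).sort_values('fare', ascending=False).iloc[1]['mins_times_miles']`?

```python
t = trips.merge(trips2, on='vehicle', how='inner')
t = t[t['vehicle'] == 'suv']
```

1860

merge on 'vehicle' (how='inner') → 3 rows:
   miles  fare  day vehicle  mins
0     60    38  Tue     suv    31
1     70    24  Tue   truck    47
2     80    61  Thu     suv    31
filter rows where vehicle == 'suv':
   miles  fare  day vehicle  mins
0     60    38  Tue     suv    31
2     80    61  Thu     suv    31
add column mins_times_miles = t['mins'] * t['miles']:
   miles  fare  day vehicle  mins  mins_times_miles
0     60    38  Tue     suv    31              1860
2     80    61  Thu     suv    31              2480
sort by fare descending:
   miles  fare  day vehicle  mins  mins_times_miles
2     80    61  Thu     suv    31              2480
0     60    38  Tue     suv    31              1860
Hence 1860.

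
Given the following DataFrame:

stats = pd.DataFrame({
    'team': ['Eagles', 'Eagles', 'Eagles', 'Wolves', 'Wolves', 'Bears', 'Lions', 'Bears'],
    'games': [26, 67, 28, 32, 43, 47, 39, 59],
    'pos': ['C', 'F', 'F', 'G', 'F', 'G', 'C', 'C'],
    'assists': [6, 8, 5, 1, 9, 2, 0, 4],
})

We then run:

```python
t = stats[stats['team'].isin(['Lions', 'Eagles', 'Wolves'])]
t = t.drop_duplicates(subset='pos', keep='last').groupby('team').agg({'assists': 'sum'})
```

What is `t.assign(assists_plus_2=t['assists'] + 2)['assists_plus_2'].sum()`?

filter rows where team in ['Lions', 'Eagles', 'Wolves']:
     team  games pos  assists
0  Eagles     26   C        6
1  Eagles     67   F        8
2  Eagles     28   F        5
3  Wolves     32   G        1
4  Wolves     43   F        9
6   Lions     39   C        0
drop duplicate pos (keep=last):
     team  games pos  assists
3  Wolves     32   G        1
4  Wolves     43   F        9
6   Lions     39   C        0
group by team, sum of assists:
        assists
team           
Lions         0
Wolves       10
add column assists_plus_2 = t['assists'] + 2:
        assists  assists_plus_2
team                           
Lions         0               2
Wolves       10              12
Taking the sum of column 'assists_plus_2' gives 14.

14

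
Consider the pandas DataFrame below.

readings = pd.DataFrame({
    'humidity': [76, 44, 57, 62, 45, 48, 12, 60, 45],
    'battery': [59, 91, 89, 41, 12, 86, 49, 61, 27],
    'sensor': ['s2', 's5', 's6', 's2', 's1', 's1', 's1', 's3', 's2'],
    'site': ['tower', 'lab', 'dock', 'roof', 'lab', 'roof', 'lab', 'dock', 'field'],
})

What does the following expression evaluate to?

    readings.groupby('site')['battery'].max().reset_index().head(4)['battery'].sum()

293

group by site, max of battery:
site
dock     89
field    27
lab      91
roof     86
tower    59
Name: battery, dtype: int64
reset_index():
    site  battery
0   dock       89
1  field       27
2    lab       91
3   roof       86
4  tower       59
take first 4 rows:
    site  battery
0   dock       89
1  field       27
2    lab       91
3   roof       86
Taking the sum of column 'battery' gives 293.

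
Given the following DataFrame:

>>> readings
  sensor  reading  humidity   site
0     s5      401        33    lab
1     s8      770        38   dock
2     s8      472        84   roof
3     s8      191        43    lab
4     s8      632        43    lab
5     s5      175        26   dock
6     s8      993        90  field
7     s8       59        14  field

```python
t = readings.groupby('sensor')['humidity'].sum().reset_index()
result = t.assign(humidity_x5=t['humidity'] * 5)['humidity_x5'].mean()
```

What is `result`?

927.5

group by sensor, sum of humidity:
sensor
s5     59
s8    312
Name: humidity, dtype: int64
reset_index():
  sensor  humidity
0     s5        59
1     s8       312
add column humidity_x5 = t['humidity'] * 5:
  sensor  humidity  humidity_x5
0     s5        59          295
1     s8       312         1560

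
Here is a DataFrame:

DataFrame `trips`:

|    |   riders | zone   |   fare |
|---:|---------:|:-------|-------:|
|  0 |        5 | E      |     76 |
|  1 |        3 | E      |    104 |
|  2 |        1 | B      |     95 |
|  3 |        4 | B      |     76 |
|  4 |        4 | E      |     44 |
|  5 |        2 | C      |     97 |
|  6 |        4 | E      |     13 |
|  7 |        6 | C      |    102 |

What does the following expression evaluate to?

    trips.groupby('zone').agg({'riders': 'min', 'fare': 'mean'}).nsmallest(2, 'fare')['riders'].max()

3

group by zone: min(riders), mean(fare):
      riders   fare
zone               
B          1  85.50
C          2  99.50
E          3  59.25
take 2 rows with smallest fare:
      riders   fare
zone               
E          3  59.25
B          1  85.50
So max() = 3.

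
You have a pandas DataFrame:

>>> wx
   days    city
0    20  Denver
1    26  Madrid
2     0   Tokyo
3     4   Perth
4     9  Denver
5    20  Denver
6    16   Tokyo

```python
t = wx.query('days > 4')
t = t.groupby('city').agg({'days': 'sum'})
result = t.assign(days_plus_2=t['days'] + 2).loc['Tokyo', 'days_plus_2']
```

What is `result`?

filter rows where days > 4:
   days    city
0    20  Denver
1    26  Madrid
4     9  Denver
5    20  Denver
6    16   Tokyo
group by city, sum of days:
        days
city        
Denver    49
Madrid    26
Tokyo     16
add column days_plus_2 = t['days'] + 2:
        days  days_plus_2
city                     
Denver    49           51
Madrid    26           28
Tokyo     16           18
So loc['Tokyo', 'days_plus_2'] = 18.

18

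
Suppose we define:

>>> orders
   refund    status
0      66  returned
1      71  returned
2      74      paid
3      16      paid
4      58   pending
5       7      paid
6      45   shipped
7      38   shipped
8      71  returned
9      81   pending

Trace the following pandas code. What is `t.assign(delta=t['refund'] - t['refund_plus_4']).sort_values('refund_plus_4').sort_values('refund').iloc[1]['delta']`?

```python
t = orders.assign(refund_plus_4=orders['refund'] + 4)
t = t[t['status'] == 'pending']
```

-4

add column refund_plus_4 = orders['refund'] + 4:
   refund    status  refund_plus_4
0      66  returned             70
1      71  returned             75
2      74      paid             78
3      16      paid             20
4      58   pending             62
5       7      paid             11
6      45   shipped             49
7      38   shipped             42
8      71  returned             75
9      81   pending             85
filter rows where status == 'pending':
   refund   status  refund_plus_4
4      58  pending             62
9      81  pending             85
add column delta = t['refund'] - t['refund_plus_4']:
   refund   status  refund_plus_4  delta
4      58  pending             62     -4
9      81  pending             85     -4
sort by refund_plus_4:
   refund   status  refund_plus_4  delta
4      58  pending             62     -4
9      81  pending             85     -4
sort by refund:
   refund   status  refund_plus_4  delta
4      58  pending             62     -4
9      81  pending             85     -4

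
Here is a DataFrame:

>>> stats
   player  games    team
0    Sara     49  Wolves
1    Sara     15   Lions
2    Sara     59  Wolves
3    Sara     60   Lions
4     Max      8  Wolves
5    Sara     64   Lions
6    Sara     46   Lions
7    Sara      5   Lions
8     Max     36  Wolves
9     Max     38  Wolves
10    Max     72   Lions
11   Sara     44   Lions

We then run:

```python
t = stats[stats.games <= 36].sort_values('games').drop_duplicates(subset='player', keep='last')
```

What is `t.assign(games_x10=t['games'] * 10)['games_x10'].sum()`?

filter rows where games <= 36:
  player  games    team
1   Sara     15   Lions
4    Max      8  Wolves
7   Sara      5   Lions
8    Max     36  Wolves
sort by games:
  player  games    team
7   Sara      5   Lions
4    Max      8  Wolves
1   Sara     15   Lions
8    Max     36  Wolves
drop duplicate player (keep=last):
  player  games    team
1   Sara     15   Lions
8    Max     36  Wolves
add column games_x10 = t['games'] * 10:
  player  games    team  games_x10
1   Sara     15   Lions        150
8    Max     36  Wolves        360

510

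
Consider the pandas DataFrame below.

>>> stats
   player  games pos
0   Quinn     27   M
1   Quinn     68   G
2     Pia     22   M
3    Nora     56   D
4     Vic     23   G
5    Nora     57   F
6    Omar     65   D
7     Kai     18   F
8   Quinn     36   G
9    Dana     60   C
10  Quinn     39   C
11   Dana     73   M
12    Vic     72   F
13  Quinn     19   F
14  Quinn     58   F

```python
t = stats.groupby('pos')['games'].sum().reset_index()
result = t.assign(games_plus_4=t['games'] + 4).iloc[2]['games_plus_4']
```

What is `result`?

228

group by pos, sum of games:
pos
C     99
D    121
F    224
G    127
M    122
Name: games, dtype: int64
reset_index():
  pos  games
0   C     99
1   D    121
2   F    224
3   G    127
4   M    122
add column games_plus_4 = t['games'] + 4:
  pos  games  games_plus_4
0   C     99           103
1   D    121           125
2   F    224           228
3   G    127           131
4   M    122           126
Reading off the value at position 2, column 'games_plus_4', we get 228.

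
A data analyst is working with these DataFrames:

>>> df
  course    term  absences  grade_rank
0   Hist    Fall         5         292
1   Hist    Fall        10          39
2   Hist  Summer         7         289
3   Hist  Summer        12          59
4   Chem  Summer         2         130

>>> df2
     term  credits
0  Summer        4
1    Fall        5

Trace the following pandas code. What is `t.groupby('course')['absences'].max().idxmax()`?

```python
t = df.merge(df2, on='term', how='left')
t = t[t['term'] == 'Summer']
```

merge on 'term' (how='left') → 5 rows:
  course    term  absences  grade_rank  credits
0   Hist    Fall         5         292        5
1   Hist    Fall        10          39        5
2   Hist  Summer         7         289        4
3   Hist  Summer        12          59        4
4   Chem  Summer         2         130        4
filter rows where term == 'Summer':
  course    term  absences  grade_rank  credits
2   Hist  Summer         7         289        4
3   Hist  Summer        12          59        4
4   Chem  Summer         2         130        4
group by course, max of absences:
course
Chem     2
Hist    12
Name: absences, dtype: int64
The label with the largest value is Hist.

Hist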